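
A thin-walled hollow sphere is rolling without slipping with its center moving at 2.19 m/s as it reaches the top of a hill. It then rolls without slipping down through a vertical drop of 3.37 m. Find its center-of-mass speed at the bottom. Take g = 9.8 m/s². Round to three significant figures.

v ≈ 6.67 m/s

For this body I = (2/3)MR², i.e. k = I/(MR²) = 2/3.
Rolling without slipping gives ω = v/R, so the total kinetic energy is ½Mv² + ½Iω² = ½(1+k)Mv² = (5/6)Mv².
Energy conservation: (5/6)Mv₀² + Mgh = (5/6)Mv², so v² = v₀² + 2gh/(1+k).
v = √(2.19² + 2×9.8×3.37/1.667) = √44.43 ≈ 6.67 m/s.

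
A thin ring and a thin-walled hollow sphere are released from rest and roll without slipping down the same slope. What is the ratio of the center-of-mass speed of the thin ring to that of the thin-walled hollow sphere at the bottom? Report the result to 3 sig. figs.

Each satisfies Mgh = ½(1+k)Mv² with k = I/(MR²), so v ∝ 1/√(1+k).
For the thin ring k = 1; for the thin-walled hollow sphere k = 2/3.
v₁/v₂ = √((1+k₂)/(1+k₁)) = √(1.667/2) ≈ 0.913.

v_ratio ≈ 0.913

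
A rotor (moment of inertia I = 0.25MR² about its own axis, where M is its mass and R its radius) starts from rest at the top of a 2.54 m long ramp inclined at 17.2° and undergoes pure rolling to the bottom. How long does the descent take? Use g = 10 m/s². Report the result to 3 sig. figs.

t ≈ 1.47 s

For this body I = 0.25MR², i.e. k = I/(MR²) = 0.25.
Newton's second law down the slope: Mg sinθ − f = Ma. The torque equation fR = Iα (with α = a/R) gives f = kMa.
Hence a = g sinθ/(1+k) = 10×sin17.2°/1.25 = 2.366 m/s².
With constant a from rest, t = √(2L/a) = √(2·2.54/2.366) ≈ 1.47 s.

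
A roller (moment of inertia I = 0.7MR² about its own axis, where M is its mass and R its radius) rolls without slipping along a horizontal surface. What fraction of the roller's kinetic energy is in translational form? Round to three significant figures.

The moment of inertia is 0.7MR², giving k ≡ I/(MR²) = 0.7.
With ω = v/R, KE_trans = ½Mv² and KE_rot = ½Iω² = ½kMv², so KE_total = ½(1+k)Mv².
The translational fraction is therefore 1/(1+k) = 1/1.7 ≈ 0.588.

fraction ≈ 0.588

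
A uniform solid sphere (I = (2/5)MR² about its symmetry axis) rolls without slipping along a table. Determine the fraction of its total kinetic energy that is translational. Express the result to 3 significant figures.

fraction ≈ 0.714

For this body I = (2/5)MR², i.e. k = I/(MR²) = 0.4.
Since ω = v/R, the translational part is ½Mv² and the rotational part is ½I(v/R)² = ½kMv²; the total is ½(1+k)Mv².
The translational fraction is therefore 1/(1+k) = 1/1.4 ≈ 0.714.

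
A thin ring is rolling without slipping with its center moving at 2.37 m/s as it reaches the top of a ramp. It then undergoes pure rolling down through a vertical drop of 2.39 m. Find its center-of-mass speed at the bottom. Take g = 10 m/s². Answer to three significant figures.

v ≈ 5.43 m/s

The moment of inertia is MR², giving k ≡ I/(MR²) = 1.
The rolling condition ω = v/R makes the rotational term ½I(v/R)² = ½kMv², so KE_total = ½(1+k)Mv² = Mv².
Energy conservation: Mv₀² + Mgh = Mv², so v² = v₀² + 2gh/(1+k).
v = √(2.37² + 2×10×2.39/2) = √29.52 ≈ 5.43 m/s.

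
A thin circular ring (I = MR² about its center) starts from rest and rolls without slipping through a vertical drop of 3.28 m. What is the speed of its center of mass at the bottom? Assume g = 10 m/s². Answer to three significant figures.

The moment of inertia is MR², giving k ≡ I/(MR²) = 1.
Since it rolls without slipping, ω = v/R and KE = ½Mv² + ½Iω² = ½(1+k)Mv² = Mv².
Setting Mgh = Mv² gives v = √(2gh/(1+k)) = √(2·10·3.28/2) ≈ 5.73 m/s.

v ≈ 5.73 m/s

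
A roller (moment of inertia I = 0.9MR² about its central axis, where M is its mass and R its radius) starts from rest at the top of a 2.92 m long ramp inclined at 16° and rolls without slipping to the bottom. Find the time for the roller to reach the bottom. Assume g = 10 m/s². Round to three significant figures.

Here I = 0.9MR², so the shape factor k = I/(MR²) = 0.9.
Newton's second law down the slope: Mg sinθ − f = Ma. The torque equation fR = Iα (with α = a/R) gives f = kMa.
Hence a = g sinθ/(1+k) = 10×sin16°/1.9 = 1.451 m/s².
Starting from rest, L = ½at², so t = √(2L/a) = √(2×2.92/1.451) ≈ 2.01 s.

t ≈ 2.01 s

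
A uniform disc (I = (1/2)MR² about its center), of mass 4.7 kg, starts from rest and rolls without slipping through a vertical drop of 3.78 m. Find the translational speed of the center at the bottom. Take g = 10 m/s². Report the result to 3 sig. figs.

The moment of inertia is (1/2)MR², giving k ≡ I/(MR²) = 0.5.
Since it rolls without slipping, ω = v/R and KE = ½Mv² + ½Iω² = ½(1+k)Mv² = (3/4)Mv².
Setting Mgh = (3/4)Mv² gives v = √(2gh/(1+k)) = √(2·10·3.78/1.5) ≈ 7.10 m/s.

v ≈ 7.10 m/s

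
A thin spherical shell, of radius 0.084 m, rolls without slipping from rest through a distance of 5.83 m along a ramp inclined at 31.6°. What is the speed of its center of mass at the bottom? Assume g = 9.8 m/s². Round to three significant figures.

v ≈ 5.99 m/s

With I = (2/3)MR², the ratio k = I/(MR²) is 2/3.
Rolling without slipping gives ω = v/R, so the total kinetic energy is ½Mv² + ½Iω² = ½(1+k)Mv² = (5/6)Mv².
The vertical drop is h = L sinθ = 5.83 × sin31.6° = 3.055 m.
Energy conservation: Mgh = (5/6)Mv², so v = √(2gh/(1+k)) = √(2 × 9.8 × 3.055 / 1.667) ≈ 5.99 m/s.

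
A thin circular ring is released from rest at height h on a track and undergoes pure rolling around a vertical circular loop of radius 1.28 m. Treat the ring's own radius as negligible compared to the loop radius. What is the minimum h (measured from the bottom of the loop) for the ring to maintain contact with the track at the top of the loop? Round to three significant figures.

h_min ≈ 3.84 m

With I = MR², the ratio k = I/(MR²) is 1.
At the top of the loop, the minimum-contact condition is Mg = Mv_top²/r, so v_top² = gr.
With ω = v/R, the kinetic energy at speed v is ½(1+k)Mv² = Mv².
Energy conservation from release (height h) to the top (height 2r): Mgh = Mg(2r) + M·gr.
Thus h_min = 2r + (1+k)r/2 = r(2 + 2/2) = 1.28 × 3 ≈ 3.84 m.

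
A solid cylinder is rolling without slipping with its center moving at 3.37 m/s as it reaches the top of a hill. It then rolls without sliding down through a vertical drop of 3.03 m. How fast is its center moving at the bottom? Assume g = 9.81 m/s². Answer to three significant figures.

v ≈ 7.14 m/s

The moment of inertia is (1/2)MR², giving k ≡ I/(MR²) = 0.5.
Pure rolling means v = ωR; then KE = ½Mv² + ½I(v/R)² = ½(1+k)Mv² = (3/4)Mv².
Energy conservation: (3/4)Mv₀² + Mgh = (3/4)Mv², so v² = v₀² + 2gh/(1+k).
v = √(3.37² + 2×9.81×3.03/1.5) = √50.99 ≈ 7.14 m/s.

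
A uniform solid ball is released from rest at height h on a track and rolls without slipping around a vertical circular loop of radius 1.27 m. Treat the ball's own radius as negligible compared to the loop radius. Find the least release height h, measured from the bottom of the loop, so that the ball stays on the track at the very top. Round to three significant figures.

h_min ≈ 3.43 m

Here I = (2/5)MR², so the shape factor k = I/(MR²) = 0.4.
At the top of the loop, the minimum-contact condition is Mg = Mv_top²/r, so v_top² = gr.
With ω = v/R, the kinetic energy at speed v is ½(1+k)Mv² = (7/10)Mv².
Energy conservation from release (height h) to the top (height 2r): Mgh = Mg(2r) + (7/10)M·gr.
Thus h_min = 2r + (1+k)r/2 = r(2 + 1.4/2) = 1.27 × 2.7 ≈ 3.43 m.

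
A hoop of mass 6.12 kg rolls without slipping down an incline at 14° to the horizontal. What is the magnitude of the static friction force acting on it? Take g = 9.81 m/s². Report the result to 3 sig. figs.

f ≈ 7.26 N

The moment of inertia is MR², giving k ≡ I/(MR²) = 1.
Translational: Mg sinθ − f = Ma. Rotational about the CM: fR = Iα = kMRa, so f = kMa.
Combining, a = g sinθ/(1+k) and f = kMa = kMg sinθ/(1+k).
f = 1 × 6.12 × 9.81 × sin14° / 2 ≈ 7.26 N.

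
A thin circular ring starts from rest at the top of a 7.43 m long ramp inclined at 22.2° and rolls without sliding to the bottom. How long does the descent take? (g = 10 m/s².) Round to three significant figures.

t ≈ 2.80 s

The moment of inertia is MR², giving k ≡ I/(MR²) = 1.
Newton's second law down the slope: Mg sinθ − f = Ma. The torque equation fR = Iα (with α = a/R) gives f = kMa.
Hence a = g sinθ/(1+k) = 10×sin22.2°/2 = 1.889 m/s².
Starting from rest, L = ½at², so t = √(2L/a) = √(2×7.43/1.889) ≈ 2.80 s.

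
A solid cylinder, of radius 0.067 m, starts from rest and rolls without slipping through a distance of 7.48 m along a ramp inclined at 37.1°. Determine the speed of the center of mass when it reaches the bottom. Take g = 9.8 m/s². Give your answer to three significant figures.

v ≈ 7.68 m/s

Here I = (1/2)MR², so the shape factor k = I/(MR²) = 0.5.
Since it rolls without slipping, ω = v/R and KE = ½Mv² + ½Iω² = ½(1+k)Mv² = (3/4)Mv².
The vertical drop is h = L sinθ = 7.48 × sin37.1° = 4.512 m.
Energy conservation: Mgh = (3/4)Mv², so v = √(2gh/(1+k)) = √(2 × 9.8 × 4.512 / 1.5) ≈ 7.68 m/s.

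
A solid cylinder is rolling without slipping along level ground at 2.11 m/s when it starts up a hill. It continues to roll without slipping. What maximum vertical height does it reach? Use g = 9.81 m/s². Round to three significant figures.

h ≈ 0.340 m

The moment of inertia is (1/2)MR², giving k ≡ I/(MR²) = 0.5.
Since it rolls without slipping, ω = v/R and KE = ½Mv² + ½Iω² = ½(1+k)Mv² = (3/4)Mv².
At the top the kinetic energy is zero, so (3/4)Mv₀² = Mgh.
Thus h = (1+k)v₀²/(2g) = 1.5 × 2.11² / (2 × 9.81) ≈ 0.340 m.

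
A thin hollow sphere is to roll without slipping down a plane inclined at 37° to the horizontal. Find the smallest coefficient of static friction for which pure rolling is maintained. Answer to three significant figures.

Here I = (2/3)MR², so the shape factor k = I/(MR²) = 2/3.
Translational: Mg sinθ − f = Ma. Rotational about the CM: fR = Iα = kMRa, so f = kMa.
These give a = g sinθ/(1+k) and the required friction f = kMg sinθ/(1+k).
The normal force is N = Mg cosθ, so μ_min = f/N = k tanθ/(1+k).
μ_min = (2/3) × tan37° / 1.667 ≈ 0.301.

μ_min ≈ 0.301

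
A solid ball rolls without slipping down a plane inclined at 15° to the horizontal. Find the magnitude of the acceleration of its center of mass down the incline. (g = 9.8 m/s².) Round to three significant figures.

With I = (2/5)MR², the ratio k = I/(MR²) is 0.4.
Translational: Mg sinθ − f = Ma. Rotational about the CM: fR = Iα = kMRa, so f = kMa.
Eliminating f: Mg sinθ = (1+k)Ma, so a = g sinθ/(1+k) = 9.8 × sin15° / 1.4 ≈ 1.81 m/s².

a ≈ 1.81 m/s²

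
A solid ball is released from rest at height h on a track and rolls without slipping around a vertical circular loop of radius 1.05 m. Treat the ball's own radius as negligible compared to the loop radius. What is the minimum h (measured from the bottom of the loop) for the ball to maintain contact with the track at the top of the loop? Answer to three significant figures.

For this body I = (2/5)MR², i.e. k = I/(MR²) = 0.4.
At the top of the loop, the minimum-contact condition is Mg = Mv_top²/r, so v_top² = gr.
With ω = v/R, the kinetic energy at speed v is ½(1+k)Mv² = (7/10)Mv².
Energy conservation from release (height h) to the top (height 2r): Mgh = Mg(2r) + (7/10)M·gr.
Thus h_min = 2r + (1+k)r/2 = r(2 + 1.4/2) = 1.05 × 2.7 ≈ 2.84 m.

h_min ≈ 2.84 m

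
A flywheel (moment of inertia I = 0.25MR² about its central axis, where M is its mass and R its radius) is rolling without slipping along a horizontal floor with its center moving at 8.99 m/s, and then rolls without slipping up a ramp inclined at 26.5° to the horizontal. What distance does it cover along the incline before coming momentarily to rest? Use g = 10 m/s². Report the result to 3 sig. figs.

The moment of inertia is 0.25MR², giving k ≡ I/(MR²) = 0.25.
Pure rolling means v = ωR; then KE = ½Mv² + ½I(v/R)² = ½(1+k)Mv² = (5/8)Mv².
Setting this equal to Mgh gives the vertical rise h = (1+k)v₀²/(2g) = 1.25×8.99²/(2×10) = 5.051 m.
Along the incline, d = h/sinθ = 5.051/sin26.5° ≈ 11.3 m.

d ≈ 11.3 m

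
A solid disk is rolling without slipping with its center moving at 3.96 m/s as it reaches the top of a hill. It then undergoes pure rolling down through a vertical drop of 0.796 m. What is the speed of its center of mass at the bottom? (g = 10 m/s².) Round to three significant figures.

With I = (1/2)MR², the ratio k = I/(MR²) is 0.5.
Since it rolls without slipping, ω = v/R and KE = ½Mv² + ½Iω² = ½(1+k)Mv² = (3/4)Mv².
Energy conservation: (3/4)Mv₀² + Mgh = (3/4)Mv², so v² = v₀² + 2gh/(1+k).
v = √(3.96² + 2×10×0.796/1.5) = √26.29 ≈ 5.13 m/s.

v ≈ 5.13 m/s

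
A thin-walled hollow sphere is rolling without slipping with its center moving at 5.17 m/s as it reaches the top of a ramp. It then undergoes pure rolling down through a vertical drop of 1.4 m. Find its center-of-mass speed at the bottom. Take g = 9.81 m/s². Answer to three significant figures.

v ≈ 6.57 m/s

With I = (2/3)MR², the ratio k = I/(MR²) is 2/3.
Rolling without slipping gives ω = v/R, so the total kinetic energy is ½Mv² + ½Iω² = ½(1+k)Mv² = (5/6)Mv².
Conserving energy between top and bottom: (5/6)Mv² = (5/6)Mv₀² + Mgh, hence v² = v₀² + 2gh/(1+k).
v = √(5.17² + 2×9.81×1.4/1.667) = √43.21 ≈ 6.57 m/s.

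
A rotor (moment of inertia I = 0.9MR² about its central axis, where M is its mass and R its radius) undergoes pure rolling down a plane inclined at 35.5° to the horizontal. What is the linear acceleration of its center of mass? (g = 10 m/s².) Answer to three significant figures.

For this body I = 0.9MR², i.e. k = I/(MR²) = 0.9.
Translational: Mg sinθ − f = Ma. Rotational about the CM: fR = Iα = kMRa, so f = kMa.
Eliminating f: Mg sinθ = (1+k)Ma, so a = g sinθ/(1+k) = 10 × sin35.5° / 1.9 ≈ 3.06 m/s².

a ≈ 3.06 m/s²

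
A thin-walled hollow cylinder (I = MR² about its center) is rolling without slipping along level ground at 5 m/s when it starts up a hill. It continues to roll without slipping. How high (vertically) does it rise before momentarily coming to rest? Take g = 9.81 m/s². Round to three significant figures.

h ≈ 2.55 m

For this body I = MR², i.e. k = I/(MR²) = 1.
Pure rolling means v = ωR; then KE = ½Mv² + ½I(v/R)² = ½(1+k)Mv² = Mv².
At the top the kinetic energy is zero, so Mv₀² = Mgh.
Thus h = (1+k)v₀²/(2g) = 2 × 5² / (2 × 9.81) ≈ 2.55 m.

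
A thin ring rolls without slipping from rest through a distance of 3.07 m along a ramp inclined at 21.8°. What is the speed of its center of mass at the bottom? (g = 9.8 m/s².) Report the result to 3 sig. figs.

The moment of inertia is MR², giving k ≡ I/(MR²) = 1.
Since it rolls without slipping, ω = v/R and KE = ½Mv² + ½Iω² = ½(1+k)Mv² = Mv².
The vertical drop is h = L sinθ = 3.07 × sin21.8° = 1.14 m.
Energy conservation: Mgh = Mv², so v = √(2gh/(1+k)) = √(2 × 9.8 × 1.14 / 2) ≈ 3.34 m/s.

v ≈ 3.34 m/s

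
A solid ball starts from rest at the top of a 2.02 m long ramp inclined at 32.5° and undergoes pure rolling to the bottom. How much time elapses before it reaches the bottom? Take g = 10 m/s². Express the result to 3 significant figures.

Here I = (2/5)MR², so the shape factor k = I/(MR²) = 0.4.
Translational: Mg sinθ − f = Ma. Rotational about the CM: fR = Iα = kMRa, so f = kMa.
Hence a = g sinθ/(1+k) = 10×sin32.5°/1.4 = 3.838 m/s².
Starting from rest, L = ½at², so t = √(2L/a) = √(2×2.02/3.838) ≈ 1.03 s.

t ≈ 1.03 s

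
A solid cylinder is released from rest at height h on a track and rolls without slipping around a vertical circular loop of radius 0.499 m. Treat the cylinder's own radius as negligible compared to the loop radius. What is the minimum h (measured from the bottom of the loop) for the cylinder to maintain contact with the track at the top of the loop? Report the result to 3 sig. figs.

With I = (1/2)MR², the ratio k = I/(MR²) is 0.5.
At the top, contact is just lost when gravity alone supplies the centripetal force: Mg = Mv_top²/r, i.e. v_top² = gr.
With ω = v/R, the kinetic energy at speed v is ½(1+k)Mv² = (3/4)Mv².
Energy conservation from release (height h) to the top (height 2r): Mgh = Mg(2r) + (3/4)M·gr.
Thus h_min = 2r + (1+k)r/2 = r(2 + 1.5/2) = 0.499 × 2.75 ≈ 1.37 m.

h_min ≈ 1.37 m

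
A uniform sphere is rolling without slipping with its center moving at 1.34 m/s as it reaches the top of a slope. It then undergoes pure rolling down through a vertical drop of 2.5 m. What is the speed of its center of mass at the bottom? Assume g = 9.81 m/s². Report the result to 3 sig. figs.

The moment of inertia is (2/5)MR², giving k ≡ I/(MR²) = 0.4.
The rolling condition ω = v/R makes the rotational term ½I(v/R)² = ½kMv², so KE_total = ½(1+k)Mv² = (7/10)Mv².
Energy conservation: (7/10)Mv₀² + Mgh = (7/10)Mv², so v² = v₀² + 2gh/(1+k).
v = √(1.34² + 2×9.81×2.5/1.4) = √36.83 ≈ 6.07 m/s.

v ≈ 6.07 m/s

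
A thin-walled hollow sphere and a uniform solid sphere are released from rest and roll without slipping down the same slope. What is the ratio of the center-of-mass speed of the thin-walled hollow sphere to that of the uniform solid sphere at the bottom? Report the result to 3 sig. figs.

Each satisfies Mgh = ½(1+k)Mv² with k = I/(MR²), so v ∝ 1/√(1+k).
For the thin-walled hollow sphere k = 2/3; for the uniform solid sphere k = 0.4.
v₁/v₂ = √((1+k₂)/(1+k₁)) = √(1.4/1.667) ≈ 0.917.

v_ratio ≈ 0.917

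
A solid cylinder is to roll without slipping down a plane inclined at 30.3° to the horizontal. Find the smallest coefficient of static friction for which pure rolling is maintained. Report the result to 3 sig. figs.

μ_min ≈ 0.195

With I = (1/2)MR², the ratio k = I/(MR²) is 0.5.
Translational: Mg sinθ − f = Ma. Rotational about the CM: fR = Iα = kMRa, so f = kMa.
These give a = g sinθ/(1+k) and the required friction f = kMg sinθ/(1+k).
With N = Mg cosθ, the no-slip condition f ≤ μN gives μ_min = f/N = k tanθ/(1+k).
μ_min = 0.5 × tan30.3° / 1.5 ≈ 0.195.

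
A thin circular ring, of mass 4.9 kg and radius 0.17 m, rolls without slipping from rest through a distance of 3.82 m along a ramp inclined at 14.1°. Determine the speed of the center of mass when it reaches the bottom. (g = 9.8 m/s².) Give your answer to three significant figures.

v ≈ 3.02 m/s

The moment of inertia is MR², giving k ≡ I/(MR²) = 1.
Rolling without slipping gives ω = v/R, so the total kinetic energy is ½Mv² + ½Iω² = ½(1+k)Mv² = Mv².
The vertical drop is h = L sinθ = 3.82 × sin14.1° = 0.9306 m.
Setting Mgh = Mv² gives v = √(2gh/(1+k)) = √(2·9.8·0.9306/2) ≈ 3.02 m/s.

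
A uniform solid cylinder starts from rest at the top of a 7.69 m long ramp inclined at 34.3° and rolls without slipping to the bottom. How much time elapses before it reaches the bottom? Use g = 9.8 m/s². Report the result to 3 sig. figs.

t ≈ 2.04 s

For this body I = (1/2)MR², i.e. k = I/(MR²) = 0.5.
Newton's second law down the slope: Mg sinθ − f = Ma. The torque equation fR = Iα (with α = a/R) gives f = kMa.
Hence a = g sinθ/(1+k) = 9.8×sin34.3°/1.5 = 3.682 m/s².
With constant a from rest, t = √(2L/a) = √(2·7.69/3.682) ≈ 2.04 s.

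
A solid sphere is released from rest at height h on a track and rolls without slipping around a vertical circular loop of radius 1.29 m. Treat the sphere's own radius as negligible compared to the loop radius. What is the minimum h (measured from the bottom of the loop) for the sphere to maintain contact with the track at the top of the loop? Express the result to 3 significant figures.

h_min ≈ 3.48 m

For this body I = (2/5)MR², i.e. k = I/(MR²) = 0.4.
At the top, contact is just lost when gravity alone supplies the centripetal force: Mg = Mv_top²/r, i.e. v_top² = gr.
With ω = v/R, the kinetic energy at speed v is ½(1+k)Mv² = (7/10)Mv².
Energy conservation from release (height h) to the top (height 2r): Mgh = Mg(2r) + (7/10)M·gr.
Thus h_min = 2r + (1+k)r/2 = r(2 + 1.4/2) = 1.29 × 2.7 ≈ 3.48 m.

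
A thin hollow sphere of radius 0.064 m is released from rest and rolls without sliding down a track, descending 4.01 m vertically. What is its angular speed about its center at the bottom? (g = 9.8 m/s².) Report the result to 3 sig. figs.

ω ≈ 107 rad/s

The moment of inertia is (2/3)MR², giving k ≡ I/(MR²) = 2/3.
The rolling condition ω = v/R makes the rotational term ½I(v/R)² = ½kMv², so KE_total = ½(1+k)Mv² = (5/6)Mv².
Energy conservation Mgh = ½(1+k)Mv² gives v = √(2gh/(1+k)) = √(2 × 9.8 × 4.01 / 1.667) = 6.867 m/s.
Then ω = v/R = 6.867 / 0.064 ≈ 107 rad/s.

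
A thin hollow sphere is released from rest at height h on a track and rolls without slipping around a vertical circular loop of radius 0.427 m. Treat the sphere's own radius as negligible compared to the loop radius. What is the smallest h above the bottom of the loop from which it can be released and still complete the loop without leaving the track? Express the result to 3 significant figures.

For this body I = (2/3)MR², i.e. k = I/(MR²) = 2/3.
At the top, contact is just lost when gravity alone supplies the centripetal force: Mg = Mv_top²/r, i.e. v_top² = gr.
With ω = v/R, the kinetic energy at speed v is ½(1+k)Mv² = (5/6)Mv².
Energy conservation from release (height h) to the top (height 2r): Mgh = Mg(2r) + (5/6)M·gr.
Thus h_min = 2r + (1+k)r/2 = r(2 + 1.667/2) = 0.427 × 2.833 ≈ 1.21 m.

h_min ≈ 1.21 m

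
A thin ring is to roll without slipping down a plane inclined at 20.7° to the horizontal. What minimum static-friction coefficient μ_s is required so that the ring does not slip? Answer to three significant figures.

μ_min ≈ 0.189

Here I = MR², so the shape factor k = I/(MR²) = 1.
Newton's second law down the slope: Mg sinθ − f = Ma. The torque equation fR = Iα (with α = a/R) gives f = kMa.
These give a = g sinθ/(1+k) and the required friction f = kMg sinθ/(1+k).
With N = Mg cosθ, the no-slip condition f ≤ μN gives μ_min = f/N = k tanθ/(1+k).
μ_min = 1 × tan20.7° / 2 ≈ 0.189.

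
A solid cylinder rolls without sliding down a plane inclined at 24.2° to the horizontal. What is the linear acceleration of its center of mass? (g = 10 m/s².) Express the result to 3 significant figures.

With I = (1/2)MR², the ratio k = I/(MR²) is 0.5.
Newton's second law down the slope: Mg sinθ − f = Ma. The torque equation fR = Iα (with α = a/R) gives f = kMa.
Eliminating f: Mg sinθ = (1+k)Ma, so a = g sinθ/(1+k) = 10 × sin24.2° / 1.5 ≈ 2.73 m/s².

a ≈ 2.73 m/s²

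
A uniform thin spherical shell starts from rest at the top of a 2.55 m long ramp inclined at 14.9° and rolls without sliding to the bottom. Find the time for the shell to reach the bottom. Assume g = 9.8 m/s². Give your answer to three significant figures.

t ≈ 1.84 s

The moment of inertia is (2/3)MR², giving k ≡ I/(MR²) = 2/3.
Along the incline Mg sinθ − f = Ma, and torque about the center fR = Iα = kMR²(a/R) gives f = kMa.
Hence a = g sinθ/(1+k) = 9.8×sin14.9°/1.667 = 1.512 m/s².
With constant a from rest, t = √(2L/a) = √(2·2.55/1.512) ≈ 1.84 s.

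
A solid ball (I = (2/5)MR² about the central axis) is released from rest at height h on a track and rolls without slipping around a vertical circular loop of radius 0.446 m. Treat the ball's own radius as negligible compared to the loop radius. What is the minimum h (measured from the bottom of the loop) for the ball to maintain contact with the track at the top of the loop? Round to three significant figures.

Here I = (2/5)MR², so the shape factor k = I/(MR²) = 0.4.
At the top of the loop, the minimum-contact condition is Mg = Mv_top²/r, so v_top² = gr.
With ω = v/R, the kinetic energy at speed v is ½(1+k)Mv² = (7/10)Mv².
Energy conservation from release (height h) to the top (height 2r): Mgh = Mg(2r) + (7/10)M·gr.
Thus h_min = 2r + (1+k)r/2 = r(2 + 1.4/2) = 0.446 × 2.7 ≈ 1.20 m.

h_min ≈ 1.20 m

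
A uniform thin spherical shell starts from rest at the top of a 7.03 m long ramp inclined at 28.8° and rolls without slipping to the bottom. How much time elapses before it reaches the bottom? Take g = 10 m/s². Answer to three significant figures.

t ≈ 2.21 s

For this body I = (2/3)MR², i.e. k = I/(MR²) = 2/3.
Along the incline Mg sinθ − f = Ma, and torque about the center fR = Iα = kMR²(a/R) gives f = kMa.
Hence a = g sinθ/(1+k) = 10×sin28.8°/1.667 = 2.891 m/s².
Starting from rest, L = ½at², so t = √(2L/a) = √(2×7.03/2.891) ≈ 2.21 s.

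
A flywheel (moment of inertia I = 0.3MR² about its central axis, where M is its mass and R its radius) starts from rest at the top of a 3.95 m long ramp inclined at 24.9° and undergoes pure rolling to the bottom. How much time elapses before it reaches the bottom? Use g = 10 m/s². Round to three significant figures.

t ≈ 1.56 s

The moment of inertia is 0.3MR², giving k ≡ I/(MR²) = 0.3.
Along the incline Mg sinθ − f = Ma, and torque about the center fR = Iα = kMR²(a/R) gives f = kMa.
Hence a = g sinθ/(1+k) = 10×sin24.9°/1.3 = 3.239 m/s².
Starting from rest, L = ½at², so t = √(2L/a) = √(2×3.95/3.239) ≈ 1.56 s.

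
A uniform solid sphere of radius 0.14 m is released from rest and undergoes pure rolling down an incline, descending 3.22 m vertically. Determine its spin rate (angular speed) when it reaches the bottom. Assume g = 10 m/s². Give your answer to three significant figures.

Here I = (2/5)MR², so the shape factor k = I/(MR²) = 0.4.
The rolling condition ω = v/R makes the rotational term ½I(v/R)² = ½kMv², so KE_total = ½(1+k)Mv² = (7/10)Mv².
Energy conservation Mgh = ½(1+k)Mv² gives v = √(2gh/(1+k)) = √(2 × 10 × 3.22 / 1.4) = 6.782 m/s.
The angular speed follows from ω = v/R = 6.782/0.14 ≈ 48.4 rad/s.

ω ≈ 48.4 rad/s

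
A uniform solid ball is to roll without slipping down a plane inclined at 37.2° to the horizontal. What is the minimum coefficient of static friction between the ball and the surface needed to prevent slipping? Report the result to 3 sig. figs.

With I = (2/5)MR², the ratio k = I/(MR²) is 0.4.
Newton's second law down the slope: Mg sinθ − f = Ma. The torque equation fR = Iα (with α = a/R) gives f = kMa.
These give a = g sinθ/(1+k) and the required friction f = kMg sinθ/(1+k).
The normal force is N = Mg cosθ, so μ_min = f/N = k tanθ/(1+k).
μ_min = 0.4 × tan37.2° / 1.4 ≈ 0.217.

μ_min ≈ 0.217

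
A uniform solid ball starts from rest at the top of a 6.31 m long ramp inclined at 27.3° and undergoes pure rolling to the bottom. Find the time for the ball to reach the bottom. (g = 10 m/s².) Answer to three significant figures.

For this body I = (2/5)MR², i.e. k = I/(MR²) = 0.4.
Newton's second law down the slope: Mg sinθ − f = Ma. The torque equation fR = Iα (with α = a/R) gives f = kMa.
Hence a = g sinθ/(1+k) = 10×sin27.3°/1.4 = 3.276 m/s².
Starting from rest, L = ½at², so t = √(2L/a) = √(2×6.31/3.276) ≈ 1.96 s.

t ≈ 1.96 s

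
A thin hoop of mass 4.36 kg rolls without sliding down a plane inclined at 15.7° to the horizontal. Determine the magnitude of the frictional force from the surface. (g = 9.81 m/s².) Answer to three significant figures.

f ≈ 5.79 N

The moment of inertia is MR², giving k ≡ I/(MR²) = 1.
Translational: Mg sinθ − f = Ma. Rotational about the CM: fR = Iα = kMRa, so f = kMa.
Combining, a = g sinθ/(1+k) and f = kMa = kMg sinθ/(1+k).
f = 1 × 4.36 × 9.81 × sin15.7° / 2 ≈ 5.79 N.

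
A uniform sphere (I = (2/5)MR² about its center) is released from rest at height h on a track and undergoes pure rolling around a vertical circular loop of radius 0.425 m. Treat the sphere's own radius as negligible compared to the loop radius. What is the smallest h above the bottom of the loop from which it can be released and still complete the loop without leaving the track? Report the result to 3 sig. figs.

With I = (2/5)MR², the ratio k = I/(MR²) is 0.4.
At the top of the loop, the minimum-contact condition is Mg = Mv_top²/r, so v_top² = gr.
With ω = v/R, the kinetic energy at speed v is ½(1+k)Mv² = (7/10)Mv².
Energy conservation from release (height h) to the top (height 2r): Mgh = Mg(2r) + (7/10)M·gr.
Thus h_min = 2r + (1+k)r/2 = r(2 + 1.4/2) = 0.425 × 2.7 ≈ 1.15 m.

h_min ≈ 1.15 m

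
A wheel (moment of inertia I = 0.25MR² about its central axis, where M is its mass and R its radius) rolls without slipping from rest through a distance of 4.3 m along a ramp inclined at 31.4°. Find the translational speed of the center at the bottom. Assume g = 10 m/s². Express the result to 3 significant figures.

v ≈ 5.99 m/s

Here I = 0.25MR², so the shape factor k = I/(MR²) = 0.25.
Pure rolling means v = ωR; then KE = ½Mv² + ½I(v/R)² = ½(1+k)Mv² = (5/8)Mv².
The vertical drop is h = L sinθ = 4.3 × sin31.4° = 2.24 m.
Energy conservation: Mgh = (5/8)Mv², so v = √(2gh/(1+k)) = √(2 × 10 × 2.24 / 1.25) ≈ 5.99 m/s.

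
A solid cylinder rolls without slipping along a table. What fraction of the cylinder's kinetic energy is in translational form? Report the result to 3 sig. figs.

With I = (1/2)MR², the ratio k = I/(MR²) is 0.5.
With ω = v/R, KE_trans = ½Mv² and KE_rot = ½Iω² = ½kMv², so KE_total = ½(1+k)Mv².
The translational fraction is therefore 1/(1+k) = 1/1.5 ≈ 0.667.

fraction ≈ 0.667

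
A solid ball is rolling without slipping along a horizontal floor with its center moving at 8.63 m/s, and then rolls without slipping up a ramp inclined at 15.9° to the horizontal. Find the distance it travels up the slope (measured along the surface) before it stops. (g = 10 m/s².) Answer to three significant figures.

Here I = (2/5)MR², so the shape factor k = I/(MR²) = 0.4.
Since it rolls without slipping, ω = v/R and KE = ½Mv² + ½Iω² = ½(1+k)Mv² = (7/10)Mv².
Setting this equal to Mgh gives the vertical rise h = (1+k)v₀²/(2g) = 1.4×8.63²/(2×10) = 5.213 m.
Along the incline, d = h/sinθ = 5.213/sin15.9° ≈ 19.0 m.

d ≈ 19.0 m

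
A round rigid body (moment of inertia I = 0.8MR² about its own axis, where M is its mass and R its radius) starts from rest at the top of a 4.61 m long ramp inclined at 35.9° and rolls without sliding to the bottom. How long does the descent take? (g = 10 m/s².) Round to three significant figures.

For this body I = 0.8MR², i.e. k = I/(MR²) = 0.8.
Newton's second law down the slope: Mg sinθ − f = Ma. The torque equation fR = Iα (with α = a/R) gives f = kMa.
Hence a = g sinθ/(1+k) = 10×sin35.9°/1.8 = 3.258 m/s².
With constant a from rest, t = √(2L/a) = √(2·4.61/3.258) ≈ 1.68 s.

t ≈ 1.68 s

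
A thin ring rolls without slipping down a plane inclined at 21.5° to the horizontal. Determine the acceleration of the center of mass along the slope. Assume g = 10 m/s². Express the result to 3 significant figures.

The moment of inertia is MR², giving k ≡ I/(MR²) = 1.
Newton's second law down the slope: Mg sinθ − f = Ma. The torque equation fR = Iα (with α = a/R) gives f = kMa.
Eliminating f: Mg sinθ = (1+k)Ma, so a = g sinθ/(1+k) = 10 × sin21.5° / 2 ≈ 1.83 m/s².

a ≈ 1.83 m/s²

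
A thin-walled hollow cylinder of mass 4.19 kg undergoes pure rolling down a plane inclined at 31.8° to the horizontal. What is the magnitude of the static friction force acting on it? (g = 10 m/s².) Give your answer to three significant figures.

With I = MR², the ratio k = I/(MR²) is 1.
Translational: Mg sinθ − f = Ma. Rotational about the CM: fR = Iα = kMRa, so f = kMa.
Combining, a = g sinθ/(1+k) and f = kMa = kMg sinθ/(1+k).
f = 1 × 4.19 × 10 × sin31.8° / 2 ≈ 11.0 N.

f ≈ 11.0 N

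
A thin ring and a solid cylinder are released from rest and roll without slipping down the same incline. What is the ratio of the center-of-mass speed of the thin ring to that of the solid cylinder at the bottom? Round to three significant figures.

Each satisfies Mgh = ½(1+k)Mv² with k = I/(MR²), so v ∝ 1/√(1+k).
For the thin ring k = 1; for the solid cylinder k = 0.5.
v₁/v₂ = √((1+k₂)/(1+k₁)) = √(1.5/2) ≈ 0.866.

v_ratio ≈ 0.866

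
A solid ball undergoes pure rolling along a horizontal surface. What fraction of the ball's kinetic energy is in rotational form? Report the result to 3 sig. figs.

With I = (2/5)MR², the ratio k = I/(MR²) is 0.4.
Since ω = v/R, the translational part is ½Mv² and the rotational part is ½I(v/R)² = ½kMv²; the total is ½(1+k)Mv².
The rotational fraction is therefore k/(1+k) = 0.4/1.4 ≈ 0.286.

fraction ≈ 0.286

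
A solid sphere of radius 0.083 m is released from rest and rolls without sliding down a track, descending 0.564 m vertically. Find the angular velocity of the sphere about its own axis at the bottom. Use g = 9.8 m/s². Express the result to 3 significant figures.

ω ≈ 33.9 rad/s

With I = (2/5)MR², the ratio k = I/(MR²) is 0.4.
The rolling condition ω = v/R makes the rotational term ½I(v/R)² = ½kMv², so KE_total = ½(1+k)Mv² = (7/10)Mv².
Energy conservation Mgh = ½(1+k)Mv² gives v = √(2gh/(1+k)) = √(2 × 9.8 × 0.564 / 1.4) = 2.81 m/s.
Then ω = v/R = 2.81 / 0.083 ≈ 33.9 rad/s.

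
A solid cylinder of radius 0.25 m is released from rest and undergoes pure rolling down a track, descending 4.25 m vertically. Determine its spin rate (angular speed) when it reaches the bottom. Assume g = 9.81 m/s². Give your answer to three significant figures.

ω ≈ 29.8 rad/s

For this body I = (1/2)MR², i.e. k = I/(MR²) = 0.5.
Since it rolls without slipping, ω = v/R and KE = ½Mv² + ½Iω² = ½(1+k)Mv² = (3/4)Mv².
Energy conservation Mgh = ½(1+k)Mv² gives v = √(2gh/(1+k)) = √(2 × 9.81 × 4.25 / 1.5) = 7.456 m/s.
Then ω = v/R = 7.456 / 0.25 ≈ 29.8 rad/s.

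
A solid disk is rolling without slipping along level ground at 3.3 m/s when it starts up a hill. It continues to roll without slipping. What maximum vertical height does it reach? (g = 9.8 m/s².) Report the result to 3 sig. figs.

With I = (1/2)MR², the ratio k = I/(MR²) is 0.5.
Since it rolls without slipping, ω = v/R and KE = ½Mv² + ½Iω² = ½(1+k)Mv² = (3/4)Mv².
At the top the kinetic energy is zero, so (3/4)Mv₀² = Mgh.
Thus h = (1+k)v₀²/(2g) = 1.5 × 3.3² / (2 × 9.8) ≈ 0.833 m.

h ≈ 0.833 m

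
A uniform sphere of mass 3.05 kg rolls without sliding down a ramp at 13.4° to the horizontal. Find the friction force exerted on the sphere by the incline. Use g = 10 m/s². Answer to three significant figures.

With I = (2/5)MR², the ratio k = I/(MR²) is 0.4.
Newton's second law down the slope: Mg sinθ − f = Ma. The torque equation fR = Iα (with α = a/R) gives f = kMa.
Combining, a = g sinθ/(1+k) and f = kMa = kMg sinθ/(1+k).
f = 0.4 × 3.05 × 10 × sin13.4° / 1.4 ≈ 2.02 N.

f ≈ 2.02 N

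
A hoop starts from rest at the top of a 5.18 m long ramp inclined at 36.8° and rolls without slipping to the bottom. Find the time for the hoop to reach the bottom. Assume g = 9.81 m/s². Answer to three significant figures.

Here I = MR², so the shape factor k = I/(MR²) = 1.
Along the incline Mg sinθ − f = Ma, and torque about the center fR = Iα = kMR²(a/R) gives f = kMa.
Hence a = g sinθ/(1+k) = 9.81×sin36.8°/2 = 2.938 m/s².
With constant a from rest, t = √(2L/a) = √(2·5.18/2.938) ≈ 1.88 s.

t ≈ 1.88 s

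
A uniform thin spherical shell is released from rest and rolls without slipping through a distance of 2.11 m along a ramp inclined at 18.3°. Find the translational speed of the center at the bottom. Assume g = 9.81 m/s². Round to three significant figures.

For this body I = (2/3)MR², i.e. k = I/(MR²) = 2/3.
Since it rolls without slipping, ω = v/R and KE = ½Mv² + ½Iω² = ½(1+k)Mv² = (5/6)Mv².
The vertical drop is h = L sinθ = 2.11 × sin18.3° = 0.6625 m.
Setting Mgh = (5/6)Mv² gives v = √(2gh/(1+k)) = √(2·9.81·0.6625/1.667) ≈ 2.79 m/s.

v ≈ 2.79 m/s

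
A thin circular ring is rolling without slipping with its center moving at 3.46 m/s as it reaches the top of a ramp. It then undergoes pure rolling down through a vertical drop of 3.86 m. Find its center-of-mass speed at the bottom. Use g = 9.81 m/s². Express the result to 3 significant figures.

Here I = MR², so the shape factor k = I/(MR²) = 1.
Since it rolls without slipping, ω = v/R and KE = ½Mv² + ½Iω² = ½(1+k)Mv² = Mv².
Energy conservation: Mv₀² + Mgh = Mv², so v² = v₀² + 2gh/(1+k).
v = √(3.46² + 2×9.81×3.86/2) = √49.84 ≈ 7.06 m/s.

v ≈ 7.06 m/s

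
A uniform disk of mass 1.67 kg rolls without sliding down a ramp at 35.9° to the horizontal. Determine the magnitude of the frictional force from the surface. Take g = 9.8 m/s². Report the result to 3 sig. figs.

For this body I = (1/2)MR², i.e. k = I/(MR²) = 0.5.
Along the incline Mg sinθ − f = Ma, and torque about the center fR = Iα = kMR²(a/R) gives f = kMa.
Combining, a = g sinθ/(1+k) and f = kMa = kMg sinθ/(1+k).
f = 0.5 × 1.67 × 9.8 × sin35.9° / 1.5 ≈ 3.20 N.

f ≈ 3.20 N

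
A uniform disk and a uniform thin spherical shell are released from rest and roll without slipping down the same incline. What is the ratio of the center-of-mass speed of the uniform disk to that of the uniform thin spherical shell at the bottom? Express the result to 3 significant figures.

v_ratio ≈ 1.05

Each satisfies Mgh = ½(1+k)Mv² with k = I/(MR²), so v ∝ 1/√(1+k).
For the uniform disk k = 0.5; for the uniform thin spherical shell k = 2/3.
v₁/v₂ = √((1+k₂)/(1+k₁)) = √(1.667/1.5) ≈ 1.05.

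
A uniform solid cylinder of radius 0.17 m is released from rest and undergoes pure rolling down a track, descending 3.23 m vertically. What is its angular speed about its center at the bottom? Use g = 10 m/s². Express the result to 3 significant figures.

Here I = (1/2)MR², so the shape factor k = I/(MR²) = 0.5.
Rolling without slipping gives ω = v/R, so the total kinetic energy is ½Mv² + ½Iω² = ½(1+k)Mv² = (3/4)Mv².
Energy conservation Mgh = ½(1+k)Mv² gives v = √(2gh/(1+k)) = √(2 × 10 × 3.23 / 1.5) = 6.563 m/s.
Then ω = v/R = 6.563 / 0.17 ≈ 38.6 rad/s.

ω ≈ 38.6 rad/s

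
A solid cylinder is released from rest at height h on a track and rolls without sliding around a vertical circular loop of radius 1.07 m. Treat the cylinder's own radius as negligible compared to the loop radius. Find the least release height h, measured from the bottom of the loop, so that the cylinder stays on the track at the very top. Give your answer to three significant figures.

h_min ≈ 2.94 m

With I = (1/2)MR², the ratio k = I/(MR²) is 0.5.
At the top of the loop, the minimum-contact condition is Mg = Mv_top²/r, so v_top² = gr.
With ω = v/R, the kinetic energy at speed v is ½(1+k)Mv² = (3/4)Mv².
Energy conservation from release (height h) to the top (height 2r): Mgh = Mg(2r) + (3/4)M·gr.
Thus h_min = 2r + (1+k)r/2 = r(2 + 1.5/2) = 1.07 × 2.75 ≈ 2.94 m.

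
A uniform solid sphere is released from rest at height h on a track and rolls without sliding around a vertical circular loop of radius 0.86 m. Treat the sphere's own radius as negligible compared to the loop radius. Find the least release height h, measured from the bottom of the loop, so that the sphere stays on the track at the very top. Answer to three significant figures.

For this body I = (2/5)MR², i.e. k = I/(MR²) = 0.4.
At the top, contact is just lost when gravity alone supplies the centripetal force: Mg = Mv_top²/r, i.e. v_top² = gr.
With ω = v/R, the kinetic energy at speed v is ½(1+k)Mv² = (7/10)Mv².
Energy conservation from release (height h) to the top (height 2r): Mgh = Mg(2r) + (7/10)M·gr.
Thus h_min = 2r + (1+k)r/2 = r(2 + 1.4/2) = 0.86 × 2.7 ≈ 2.32 m.

h_min ≈ 2.32 m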